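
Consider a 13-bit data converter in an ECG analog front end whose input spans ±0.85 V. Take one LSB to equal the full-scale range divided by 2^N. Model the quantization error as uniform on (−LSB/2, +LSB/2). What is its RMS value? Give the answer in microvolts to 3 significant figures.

The full-scale span is 0.85 − (-0.85) = 1.7 V.
One LSB is 1.7 V / 8192 = 207.52 µV.
σ_q = LSB/√12 = 207.52 µV/3.4641 = 59.9 µV.

59.9 µV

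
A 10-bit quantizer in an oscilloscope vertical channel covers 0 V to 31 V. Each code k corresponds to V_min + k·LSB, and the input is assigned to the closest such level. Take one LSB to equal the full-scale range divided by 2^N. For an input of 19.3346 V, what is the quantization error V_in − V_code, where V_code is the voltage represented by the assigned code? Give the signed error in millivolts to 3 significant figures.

−10.1 mV

Span = 31 V. LSB = 31 V / 2^10 ≈ 30.27 mV.
(V_in − V_min)/LSB = (19.3346 − (0)) × 1024/31 = 638.6655 → nearest code k = 639.
V_code = 0 + (639/1024) × 31 = 19.34472656 V.
Error = V_in − V_code = 19.3346 − (19.34472656) = −10.1 mV.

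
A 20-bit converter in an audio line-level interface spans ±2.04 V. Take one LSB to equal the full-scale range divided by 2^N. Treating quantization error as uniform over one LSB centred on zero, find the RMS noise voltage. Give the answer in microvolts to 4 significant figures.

Full-scale range = 2.04 V − (-2.04 V) = 4.08 V.
LSB = 4.08 V / 2^20 = 3.89099 µV.
σ_q = LSB/√12 = 3.89099 µV/3.4641 = 1.123 µV.

1.123 µV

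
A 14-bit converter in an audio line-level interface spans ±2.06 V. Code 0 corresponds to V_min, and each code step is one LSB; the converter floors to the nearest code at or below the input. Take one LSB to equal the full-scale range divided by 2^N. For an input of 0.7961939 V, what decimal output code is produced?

11358

Full-scale range = 2.06 V − (-2.06 V) = 4.12 V. LSB = 4.12 V / 2^14 ≈ 251.5 µV.
code = ⌊(V_in − V_min)/LSB⌋ = ⌊(V_in − V_min) × 2^14 / range⌋
     = ⌊(0.7961939 − (-2.06)) × 16384 / 4.12⌋ = ⌊2.8561939 × 16384/4.12⌋
     = ⌊11358.224⌋ = 11358.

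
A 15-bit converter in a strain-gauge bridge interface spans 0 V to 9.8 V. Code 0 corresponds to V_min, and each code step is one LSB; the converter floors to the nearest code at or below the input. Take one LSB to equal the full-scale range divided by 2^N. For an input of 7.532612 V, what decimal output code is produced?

V_FS = 9.8 V. LSB = 9.8 V / 2^15 ≈ 299.1 µV.
(V_in − V_min) × 2^15/range = (7.532612 − (0)) × 32768/9.8 = 25186.595.
Floor → code = 25186.

25186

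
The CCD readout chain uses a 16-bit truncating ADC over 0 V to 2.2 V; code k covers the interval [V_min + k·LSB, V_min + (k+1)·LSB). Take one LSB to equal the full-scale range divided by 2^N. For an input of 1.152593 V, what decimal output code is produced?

Range is 2.2 V. LSB = 2.2 V / 2^16 ≈ 33.57 µV.
(V_in − V_min) × 2^16/range = (1.152593 − (0)) × 65536/2.2 = 34334.698.
Floor → code = 34334.

34334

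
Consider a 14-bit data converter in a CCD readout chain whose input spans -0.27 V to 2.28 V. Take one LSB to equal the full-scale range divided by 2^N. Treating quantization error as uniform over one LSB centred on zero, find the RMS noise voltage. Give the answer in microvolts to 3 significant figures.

Full-scale range = 2.28 V − (-0.27 V) = 2.55 V.
LSB = 2.55 V / 2^14 = 155.64 µV.
For a uniform distribution on [−LSB/2, +LSB/2], V_rms = LSB/√12 = 155.64 µV/3.4641 = 44.9 µV.

44.9 µV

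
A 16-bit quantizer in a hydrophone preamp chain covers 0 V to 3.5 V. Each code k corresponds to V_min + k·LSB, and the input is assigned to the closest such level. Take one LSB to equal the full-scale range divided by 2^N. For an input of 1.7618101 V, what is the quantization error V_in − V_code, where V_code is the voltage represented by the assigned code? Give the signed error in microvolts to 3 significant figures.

+7.43 µV

Range is 3.5 V. LSB = 3.5 V / 2^16 ≈ 53.41 µV.
(V_in − V_min)/LSB = (1.7618101 − (0)) × 65536/3.5 = 32989.1391 → nearest code k = 32989.
V_code = 0 + (32989/65536) × 3.5 = 1.7618026733 V.
V_in − V_code = 1.7618101 − (1.7618026733) = +7.43 µV.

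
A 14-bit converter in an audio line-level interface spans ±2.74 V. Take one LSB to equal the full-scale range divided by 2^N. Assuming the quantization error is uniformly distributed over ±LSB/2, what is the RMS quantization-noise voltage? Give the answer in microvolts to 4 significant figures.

The full-scale span is 2.74 − (-2.74) = 5.48 V.
LSB = 5.48 V ÷ 2^14 = 5.48/16384 V = 334.473 µV.
RMS of a uniform error over width LSB is LSB/√12 = 96.55 µV.

96.55 µV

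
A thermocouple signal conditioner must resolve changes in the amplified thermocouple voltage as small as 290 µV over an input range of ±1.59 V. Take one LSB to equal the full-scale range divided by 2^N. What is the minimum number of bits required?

14 bits

Full-scale range = 1.59 V − (-1.59 V) = 3.18 V.
Required number of levels: 3.18/290 µV = 10966; smallest N with 2^N ≥ that is 14.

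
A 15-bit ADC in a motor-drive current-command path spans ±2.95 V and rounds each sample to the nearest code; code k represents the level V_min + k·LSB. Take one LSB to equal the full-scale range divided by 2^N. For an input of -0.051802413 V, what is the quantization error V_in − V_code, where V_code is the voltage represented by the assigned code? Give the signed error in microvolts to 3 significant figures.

Range = 2.95 − (-2.95) = 5.9 V. LSB = 5.9 V / 2^15 ≈ 180.1 µV.
Position in LSBs: (-0.051802413 − (-2.95)) × 32768/5.9 = 16096.2947; rounding gives k = 16096.
Reconstructed level: -2.95 + 16096 × 5.9/32768 V = -0.051855468750 V.
Error = V_in − V_code = -0.051802413 − (-0.051855468750) = +53.1 µV.

+53.1 µV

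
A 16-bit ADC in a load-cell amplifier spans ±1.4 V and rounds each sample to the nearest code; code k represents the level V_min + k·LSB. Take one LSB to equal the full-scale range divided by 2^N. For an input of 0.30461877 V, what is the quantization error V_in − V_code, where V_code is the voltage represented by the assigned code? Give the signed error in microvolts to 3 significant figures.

−7.69 µV

Full-scale range = 1.4 V − (-1.4 V) = 2.8 V. LSB = 2.8 V / 2^16 ≈ 42.72 µV.
(0.30461877 − (-1.4)) / LSB = 1.70461877 × 65536/2.8 = 39897.8199. Nearest integer: k = 39898.
Reconstructed level: -1.4 + 39898 × 2.8/65536 V = 0.30462646484 V.
e = 0.30461877 − (0.30462646484) = −7.69 µV.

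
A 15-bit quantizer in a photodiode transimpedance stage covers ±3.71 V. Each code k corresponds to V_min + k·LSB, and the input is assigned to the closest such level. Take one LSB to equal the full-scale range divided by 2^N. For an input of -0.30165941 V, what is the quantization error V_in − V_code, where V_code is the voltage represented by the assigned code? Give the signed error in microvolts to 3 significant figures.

−40.8 µV

Full-scale range = 3.71 V − (-3.71 V) = 7.42 V. LSB = 7.42 V / 2^15 ≈ 226.4 µV.
(V_in − V_min)/LSB = (-0.30165941 − (-3.71)) × 32768/7.42 = 15051.8200 → nearest code k = 15052.
V_code = -3.71 + (15052/32768) × 7.42 = -0.30161865234 V.
V_in − V_code = -0.30165941 − (-0.30161865234) = −40.8 µV.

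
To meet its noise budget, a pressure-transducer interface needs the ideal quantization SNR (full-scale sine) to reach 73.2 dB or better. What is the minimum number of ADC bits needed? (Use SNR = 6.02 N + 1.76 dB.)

Solving 6.02 N ≥ 73.2 − 1.76: N ≥ 11.867. Round up → N = 12.

12 bits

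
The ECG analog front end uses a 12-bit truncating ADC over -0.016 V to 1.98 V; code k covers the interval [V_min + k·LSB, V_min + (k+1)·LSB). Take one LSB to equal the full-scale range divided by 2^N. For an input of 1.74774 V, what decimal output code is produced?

3619

The full-scale span is 1.98 − (-0.016) = 1.996 V. LSB = 1.996 V / 2^12 ≈ 487.3 µV.
V_in − V_min = 1.74774 − (-0.016) = 1.76374 V.
Divide by LSB: 1.76374 × 4096/1.996 = 3619.3783.
Truncating gives code 3619.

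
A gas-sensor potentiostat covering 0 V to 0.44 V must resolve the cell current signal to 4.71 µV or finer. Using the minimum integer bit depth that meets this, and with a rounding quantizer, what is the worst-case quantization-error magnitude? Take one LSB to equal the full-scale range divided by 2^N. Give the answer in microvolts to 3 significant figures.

1.68 µV

Full-scale range = 0.44 V.
0.44 V / 4.71 µV = 93420. Since 2^16 = 65536 and 2^17 = 131072, N = 17.
LSB = 0.44 V / 2^17 = 3.3569 µV.
|e|_max = LSB/2 = 1.68 µV.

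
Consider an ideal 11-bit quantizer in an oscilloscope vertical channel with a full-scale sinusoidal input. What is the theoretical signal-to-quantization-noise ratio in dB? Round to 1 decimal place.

Ideal quantization SNR: 6.02 × 11 + 1.76 dB = 68.0 dB.

68.0 dB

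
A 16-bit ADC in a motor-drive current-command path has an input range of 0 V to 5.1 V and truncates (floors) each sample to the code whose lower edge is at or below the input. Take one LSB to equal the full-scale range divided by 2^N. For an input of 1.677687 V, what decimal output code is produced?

Full-scale range = 5.1 V. LSB = 5.1 V / 2^16 ≈ 77.82 µV.
code = ⌊(V_in − V_min)/LSB⌋ = ⌊(V_in − V_min) × 2^16 / range⌋
     = ⌊(1.677687 − (0)) × 65536 / 5.1⌋ = ⌊1.677687 × 65536/5.1⌋
     = ⌊21558.607⌋ = 21558.

21558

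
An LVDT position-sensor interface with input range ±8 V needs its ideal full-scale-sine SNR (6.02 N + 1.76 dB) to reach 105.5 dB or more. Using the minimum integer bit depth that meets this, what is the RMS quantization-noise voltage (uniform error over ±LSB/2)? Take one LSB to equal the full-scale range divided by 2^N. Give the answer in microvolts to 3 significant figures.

Span: 8 V − (-8 V) = 16 V.
Solving 6.02 N ≥ 105.5 − 1.76: N ≥ 17.233. Round up → N = 18.
One LSB is 16 V / 262144 = 61.035 µV.
RMS noise = LSB/√12 = 17.6 µV.

17.6 µV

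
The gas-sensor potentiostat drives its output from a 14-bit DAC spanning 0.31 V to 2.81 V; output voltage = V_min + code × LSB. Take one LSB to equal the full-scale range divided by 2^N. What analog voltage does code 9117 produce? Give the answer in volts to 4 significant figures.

The full-scale span is 2.81 − (0.31) = 2.5 V. LSB = 2.5 V / 2^14.
V_out = 0.31 + 9117 × (2.5/16384) V
      = 0.31 V + 1.39114 V = 1.70114 V.

1.701 V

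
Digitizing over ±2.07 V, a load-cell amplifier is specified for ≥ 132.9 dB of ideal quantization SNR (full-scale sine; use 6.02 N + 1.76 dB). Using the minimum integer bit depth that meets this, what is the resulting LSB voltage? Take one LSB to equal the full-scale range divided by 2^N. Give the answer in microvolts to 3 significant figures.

0.987 µV

Full-scale range = 2.07 V − (-2.07 V) = 4.14 V.
Required N = ⌈(132.9 − 1.76)/6.02⌉ = ⌈21.784⌉ = 22.
LSB = 4.14 V ÷ 2^22 = 4.14/4194304 V = 0.987 µV.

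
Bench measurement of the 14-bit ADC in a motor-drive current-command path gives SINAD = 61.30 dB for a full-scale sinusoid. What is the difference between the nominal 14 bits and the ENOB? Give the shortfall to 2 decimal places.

N_eff = (61.30 − 1.76)/6.02 = 9.8904 bits.
Shortfall = 14 − 9.8904 = 4.1096 bits.

4.11 bits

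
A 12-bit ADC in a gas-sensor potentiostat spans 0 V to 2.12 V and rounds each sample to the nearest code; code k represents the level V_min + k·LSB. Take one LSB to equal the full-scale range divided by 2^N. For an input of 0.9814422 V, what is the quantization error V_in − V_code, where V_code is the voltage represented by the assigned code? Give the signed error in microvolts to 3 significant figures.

Span = 2.12 V. LSB = 2.12 V / 2^12 ≈ 0.5176 mV.
(0.9814422 − (0)) / LSB = 0.9814422 × 4096/2.12 = 1896.2204. Nearest integer: k = 1896.
V_code = V_min + k × range/2^12 = 0 + 1896 × 2.12/4096 = 0.9813281250 V.
V_in − V_code = 0.9814422 − (0.9813281250) = +114 µV.

+114 µV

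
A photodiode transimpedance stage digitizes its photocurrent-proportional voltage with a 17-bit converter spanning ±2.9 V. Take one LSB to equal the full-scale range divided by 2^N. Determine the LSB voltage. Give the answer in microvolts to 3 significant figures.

44.3 µV

Full-scale range = 2.9 V − (-2.9 V) = 5.8 V.
There are 2^17 = 131072 steps.
LSB = 5.8 V / 2^17 = 44.3 µV.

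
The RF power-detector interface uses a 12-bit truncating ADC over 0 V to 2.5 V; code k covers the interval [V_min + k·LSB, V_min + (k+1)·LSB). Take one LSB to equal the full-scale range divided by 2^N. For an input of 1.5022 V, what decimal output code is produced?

2461

V_FS = 2.5 V. LSB = 2.5 V / 2^12 ≈ 0.6104 mV.
(V_in − V_min) × 2^12/range = (1.5022 − (0)) × 4096/2.5 = 2461.204.
Floor → code = 2461.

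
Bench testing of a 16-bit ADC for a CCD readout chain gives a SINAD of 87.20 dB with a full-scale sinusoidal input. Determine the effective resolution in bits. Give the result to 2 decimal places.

14.19 bits

ENOB = (SINAD − 1.76) / 6.02 = (87.20 − 1.76) / 6.02 = 85.44 / 6.02 = 14.1927.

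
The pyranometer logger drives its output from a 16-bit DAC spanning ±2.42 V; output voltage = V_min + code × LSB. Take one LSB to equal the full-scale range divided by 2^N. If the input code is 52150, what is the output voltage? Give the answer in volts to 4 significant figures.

1.431 V

Span: 2.42 V − (-2.42 V) = 4.84 V. LSB = 4.84 V / 2^16.
Output = V_min + (52150/65536) × range = -2.42 + 0.795746 × 4.84 V
      = -2.42 V + 3.85141 V = 1.43141 V.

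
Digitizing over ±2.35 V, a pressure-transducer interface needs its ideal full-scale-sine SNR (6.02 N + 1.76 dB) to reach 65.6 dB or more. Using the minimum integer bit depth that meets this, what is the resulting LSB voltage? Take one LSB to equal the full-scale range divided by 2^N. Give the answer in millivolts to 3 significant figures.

2.29 mV

Range = 2.35 − (-2.35) = 4.7 V.
N ≥ (65.6 − 1.76)/6.02 = 10.605 → N_min = 11.
LSB = 4.7 V ÷ 2^11 = 4.7/2048 V = 2.29 mV.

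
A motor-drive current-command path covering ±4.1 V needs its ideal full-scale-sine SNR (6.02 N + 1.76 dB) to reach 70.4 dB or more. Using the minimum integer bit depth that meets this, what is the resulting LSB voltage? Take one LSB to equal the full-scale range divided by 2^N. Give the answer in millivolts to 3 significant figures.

Full-scale range = 4.1 V − (-4.1 V) = 8.2 V.
N ≥ (70.4 − 1.76)/6.02 = 11.402 → N_min = 12.
Step size = 8.2/4096 V = 2.00 mV.

2.00 mV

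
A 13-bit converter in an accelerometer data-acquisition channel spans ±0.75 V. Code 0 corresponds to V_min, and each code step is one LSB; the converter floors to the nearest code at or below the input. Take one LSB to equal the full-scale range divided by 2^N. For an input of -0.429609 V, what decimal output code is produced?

Full-scale range = 0.75 V − (-0.75 V) = 1.5 V. LSB = 1.5 V / 2^13 ≈ 183.1 µV.
(V_in − V_min) × 2^13/range = (-0.429609 − (-0.75)) × 8192/1.5 = 1749.762.
Floor → code = 1749.

1749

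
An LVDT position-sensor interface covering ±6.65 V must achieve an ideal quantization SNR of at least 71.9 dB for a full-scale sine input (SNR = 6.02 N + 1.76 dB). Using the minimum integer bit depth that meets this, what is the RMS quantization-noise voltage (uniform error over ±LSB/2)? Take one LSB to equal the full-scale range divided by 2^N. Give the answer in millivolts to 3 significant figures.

Span: 6.65 V − (-6.65 V) = 13.3 V.
Solving 6.02 N ≥ 71.9 − 1.76: N ≥ 11.651. Round up → N = 12.
Step size = 13.3/4096 V = 3.2471 mV.
V_rms = LSB/√12 = 0.937 mV.

0.937 mV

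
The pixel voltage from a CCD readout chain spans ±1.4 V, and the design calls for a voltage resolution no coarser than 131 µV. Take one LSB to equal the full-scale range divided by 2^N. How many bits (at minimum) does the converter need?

15 bits

Range = 1.4 − (-1.4) = 2.8 V.
Need 2^N ≥ 2.8 V / 131 µV = 21370 → N_min = 15.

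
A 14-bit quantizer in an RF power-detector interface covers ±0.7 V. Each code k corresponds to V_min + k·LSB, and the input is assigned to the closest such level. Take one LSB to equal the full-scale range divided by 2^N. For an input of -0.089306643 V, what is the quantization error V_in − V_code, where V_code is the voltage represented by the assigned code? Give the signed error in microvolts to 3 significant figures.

Span: 0.7 V − (-0.7 V) = 1.4 V. LSB = 1.4 V / 2^14 ≈ 85.45 µV.
(V_in − V_min)/LSB = (-0.089306643 − (-0.7)) × 16384/1.4 = 7146.8571 → nearest code k = 7147.
V_code = -0.7 + (7147/16384) × 1.4 = -0.089294433594 V.
e = -0.089306643 − (-0.089294433594) = −12.2 µV.

−12.2 µV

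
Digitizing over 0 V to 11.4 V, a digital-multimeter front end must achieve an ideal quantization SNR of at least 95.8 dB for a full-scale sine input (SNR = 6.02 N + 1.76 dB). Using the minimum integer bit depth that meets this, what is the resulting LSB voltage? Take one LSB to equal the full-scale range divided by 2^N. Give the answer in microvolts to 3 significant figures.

174 µV

Full-scale range = 11.4 V.
N ≥ (95.8 − 1.76)/6.02 = 15.621 → N_min = 16.
Step size = 11.4/65536 V = 174 µV.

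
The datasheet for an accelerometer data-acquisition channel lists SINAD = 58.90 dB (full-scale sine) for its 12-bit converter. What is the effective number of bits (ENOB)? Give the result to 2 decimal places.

9.49 bits

ENOB = (58.90 − 1.76)/6.02 = 9.4917 bits.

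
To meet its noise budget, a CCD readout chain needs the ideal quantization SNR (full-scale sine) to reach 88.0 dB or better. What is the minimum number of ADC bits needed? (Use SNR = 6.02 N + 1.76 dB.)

Required N = ⌈(88.0 − 1.76)/6.02⌉ = ⌈14.326⌉ = 15.

15 bits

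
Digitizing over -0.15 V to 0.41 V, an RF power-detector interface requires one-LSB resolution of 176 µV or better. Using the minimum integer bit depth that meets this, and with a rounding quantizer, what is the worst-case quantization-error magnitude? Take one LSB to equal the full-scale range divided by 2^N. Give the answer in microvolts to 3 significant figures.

68.4 µV

Span: 0.41 V − (-0.15 V) = 0.56 V.
Required number of levels: 0.56/176 µV = 3181.8; smallest N with 2^N ≥ that is 12.
One LSB is 0.56 V / 4096 = 136.72 µV.
Half an LSB is 68.4 µV.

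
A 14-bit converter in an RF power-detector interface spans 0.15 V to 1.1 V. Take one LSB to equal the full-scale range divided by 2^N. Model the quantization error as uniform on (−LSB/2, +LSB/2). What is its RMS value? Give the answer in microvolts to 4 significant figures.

Span: 1.1 V − (0.15 V) = 0.95 V.
LSB = 0.95 V / 2^14 = 57.9834 µV.
V_rms = LSB/√12 = 57.9834 µV / √12 = 16.74 µV.

16.74 µV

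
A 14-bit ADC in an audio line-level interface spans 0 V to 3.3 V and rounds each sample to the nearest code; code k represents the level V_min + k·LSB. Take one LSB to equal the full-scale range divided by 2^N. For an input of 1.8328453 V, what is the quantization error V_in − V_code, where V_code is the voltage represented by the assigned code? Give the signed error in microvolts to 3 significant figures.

−40.4 µV

Span = 3.3 V. LSB = 3.3 V / 2^14 ≈ 201.4 µV.
Position in LSBs: (1.8328453 − (0)) × 16384/3.3 = 9099.7992; rounding gives k = 9100.
V_code = V_min + k × range/2^14 = 0 + 9100 × 3.3/16384 = 1.8328857422 V.
V_in − V_code = 1.8328453 − (1.8328857422) = −40.4 µV.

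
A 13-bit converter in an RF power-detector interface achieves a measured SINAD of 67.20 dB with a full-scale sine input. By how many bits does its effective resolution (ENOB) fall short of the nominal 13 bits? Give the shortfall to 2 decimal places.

Effective bits = (67.20 − 1.76)/6.02 = 10.8704.
Shortfall = 13 − 10.8704 = 2.1296 bits.

2.13 bits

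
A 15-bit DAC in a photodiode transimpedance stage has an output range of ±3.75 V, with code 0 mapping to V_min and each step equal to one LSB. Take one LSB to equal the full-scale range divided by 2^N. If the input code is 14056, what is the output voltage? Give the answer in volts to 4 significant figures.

-0.5328 V

Range = 3.75 − (-3.75) = 7.5 V. LSB = 7.5 V / 2^15.
V_out = V_min + code × LSB = -3.75 V + 14056 × 7.5 V / 32768
      = -3.75 V + 3.21716 V = -0.532837 V.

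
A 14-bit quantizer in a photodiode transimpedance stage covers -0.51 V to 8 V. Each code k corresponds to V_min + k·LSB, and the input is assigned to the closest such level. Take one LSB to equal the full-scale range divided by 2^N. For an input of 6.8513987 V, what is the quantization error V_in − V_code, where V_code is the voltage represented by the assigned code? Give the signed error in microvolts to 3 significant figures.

−188 µV

Range = 8 − (-0.51) = 8.51 V. LSB = 8.51 V / 2^14 ≈ 0.5194 mV.
(V_in − V_min)/LSB = (6.8513987 − (-0.51)) × 16384/8.51 = 14172.6388 → nearest code k = 14173.
V_code = -0.51 + (14173/16384) × 8.51 = 6.8515863037 V.
Error = V_in − V_code = 6.8513987 − (6.8515863037) = −188 µV.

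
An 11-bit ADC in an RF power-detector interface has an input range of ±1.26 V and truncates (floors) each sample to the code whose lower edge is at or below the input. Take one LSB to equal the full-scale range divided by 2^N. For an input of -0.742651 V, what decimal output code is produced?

420

Full-scale range = 1.26 V − (-1.26 V) = 2.52 V. LSB = 2.52 V / 2^11 ≈ 1.230 mV.
V_in − V_min = -0.742651 − (-1.26) = 0.517349 V.
Divide by LSB: 0.517349 × 2048/2.52 = 420.4487.
Truncating gives code 420.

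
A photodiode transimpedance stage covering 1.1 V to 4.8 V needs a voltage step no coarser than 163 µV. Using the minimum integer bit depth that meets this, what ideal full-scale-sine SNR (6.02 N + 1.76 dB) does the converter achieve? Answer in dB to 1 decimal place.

Range = 4.8 − (1.1) = 3.7 V.
3.7 V / 163 µV = 22700. Since 2^14 = 16384 and 2^15 = 32768, N = 15.
Ideal SNR at N = 15: 6.02·15 + 1.76 = 92.1 dB.

92.1 dB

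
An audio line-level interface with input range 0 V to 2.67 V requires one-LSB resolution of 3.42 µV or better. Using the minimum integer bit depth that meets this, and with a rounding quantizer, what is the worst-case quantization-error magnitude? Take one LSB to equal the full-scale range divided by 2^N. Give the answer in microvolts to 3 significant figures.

1.27 µV

Span = 2.67 V.
Required number of levels: 2.67/3.42 µV = 780700; smallest N with 2^N ≥ that is 20.
Step size = 2.67/1048576 V = 2.5463 µV.
Half an LSB is 1.27 µV.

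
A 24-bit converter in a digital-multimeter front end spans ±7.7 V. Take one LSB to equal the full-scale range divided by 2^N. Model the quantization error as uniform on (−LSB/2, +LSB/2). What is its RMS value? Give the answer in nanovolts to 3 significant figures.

The full-scale span is 7.7 − (-7.7) = 15.4 V.
LSB = 15.4 V ÷ 2^24 = 15.4/16777216 V = 0.91791 µV.
σ_q = LSB/√12 = 0.91791 µV/3.4641 = 265 nV.

265 nV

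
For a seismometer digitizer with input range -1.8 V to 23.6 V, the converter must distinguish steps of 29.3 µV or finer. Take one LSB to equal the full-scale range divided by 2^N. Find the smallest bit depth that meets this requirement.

Span: 23.6 V − (-1.8 V) = 25.4 V.
25.4 V / 29.3 µV = 866900. Since 2^19 = 524288 and 2^20 = 1048576, N = 20.

20 bits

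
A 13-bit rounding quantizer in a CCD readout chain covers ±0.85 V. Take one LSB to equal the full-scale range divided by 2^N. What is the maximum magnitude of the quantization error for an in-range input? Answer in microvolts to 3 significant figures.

Span: 0.85 V − (-0.85 V) = 1.7 V.
One LSB is 1.7 V / 8192 = 207.52 µV.
|e|_max = LSB/2 = 104 µV.

104 µV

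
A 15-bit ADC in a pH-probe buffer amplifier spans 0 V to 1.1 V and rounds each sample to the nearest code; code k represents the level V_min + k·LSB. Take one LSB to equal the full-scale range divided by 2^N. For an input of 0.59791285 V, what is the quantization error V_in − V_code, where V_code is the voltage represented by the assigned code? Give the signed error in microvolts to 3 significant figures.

+9.41 µV

Full-scale range = 1.1 V. LSB = 1.1 V / 2^15 ≈ 33.57 µV.
(V_in − V_min)/LSB = (0.59791285 − (0)) × 32768/1.1 = 17811.2802 → nearest code k = 17811.
Reconstructed level: 0 + 17811 × 1.1/32768 V = 0.59790344238 V.
Error = V_in − V_code = 0.59791285 − (0.59790344238) = +9.41 µV.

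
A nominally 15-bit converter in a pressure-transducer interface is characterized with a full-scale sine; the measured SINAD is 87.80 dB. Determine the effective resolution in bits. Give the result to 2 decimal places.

(87.80 − 1.76) / 6.02 = 86.04/6.02 = 14.2924 effective bits.

14.29 bits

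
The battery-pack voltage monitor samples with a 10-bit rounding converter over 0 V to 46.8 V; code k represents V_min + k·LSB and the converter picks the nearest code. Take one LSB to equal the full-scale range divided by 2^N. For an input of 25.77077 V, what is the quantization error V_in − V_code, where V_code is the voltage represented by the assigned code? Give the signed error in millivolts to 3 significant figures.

−5.79 mV

Span = 46.8 V. LSB = 46.8 V / 2^10 ≈ 45.70 mV.
Position in LSBs: (25.77077 − (0)) × 1024/46.8 = 563.8733; rounding gives k = 564.
V_code = 0 + (564/1024) × 46.8 = 25.77656250 V.
Error = V_in − V_code = 25.77077 − (25.77656250) = −5.79 mV.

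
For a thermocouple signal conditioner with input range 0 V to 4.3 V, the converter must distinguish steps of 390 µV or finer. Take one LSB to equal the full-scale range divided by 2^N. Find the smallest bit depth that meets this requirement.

V_FS = 4.3 V.
4.3 V / 390 µV = 11030. Since 2^13 = 8192 and 2^14 = 16384, N = 14.

14 bits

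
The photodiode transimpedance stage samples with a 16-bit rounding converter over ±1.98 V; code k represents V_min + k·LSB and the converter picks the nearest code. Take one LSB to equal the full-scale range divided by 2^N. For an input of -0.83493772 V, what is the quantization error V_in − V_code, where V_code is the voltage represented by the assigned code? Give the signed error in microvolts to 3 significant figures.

Full-scale range = 1.98 V − (-1.98 V) = 3.96 V. LSB = 3.96 V / 2^16 ≈ 60.42 µV.
(-0.83493772 − (-1.98)) / LSB = 1.14506228 × 65536/3.96 = 18950.2024. Nearest integer: k = 18950.
V_code = -1.98 + (18950/65536) × 3.96 = -0.83494995117 V.
Error = V_in − V_code = -0.83493772 − (-0.83494995117) = +12.2 µV.

+12.2 µV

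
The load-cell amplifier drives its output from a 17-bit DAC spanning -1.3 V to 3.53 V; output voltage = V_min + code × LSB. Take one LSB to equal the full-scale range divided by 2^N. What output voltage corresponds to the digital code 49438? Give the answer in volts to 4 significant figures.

Range = 3.53 − (-1.3) = 4.83 V. LSB = 4.83 V / 2^17.
V_out = -1.3 + 49438 × (4.83/131072) V
      = -1.3 + 1.82179 = 0.521789 V.

0.5218 V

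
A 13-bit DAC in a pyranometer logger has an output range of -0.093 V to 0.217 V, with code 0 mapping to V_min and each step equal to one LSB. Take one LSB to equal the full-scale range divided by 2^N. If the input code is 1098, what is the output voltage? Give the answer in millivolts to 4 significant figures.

Full-scale range = 0.217 V − (-0.093 V) = 0.31 V. LSB = 0.31 V / 2^13.
V_out = V_min + code × LSB = -0.093 V + 1098 × 0.31 V / 8192
      = -0.093 V + 0.0415503 V = -0.0514497 V.

-51.45 mV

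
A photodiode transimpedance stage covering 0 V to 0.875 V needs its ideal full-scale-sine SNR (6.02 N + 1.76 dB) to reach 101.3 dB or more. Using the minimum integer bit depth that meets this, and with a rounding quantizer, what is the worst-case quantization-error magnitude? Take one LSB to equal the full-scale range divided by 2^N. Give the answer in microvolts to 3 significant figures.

V_FS = 0.875 V.
Required N = ⌈(101.3 − 1.76)/6.02⌉ = ⌈16.535⌉ = 17.
One LSB is 0.875 V / 131072 = 6.6757 µV.
|e|_max = LSB/2 = 3.34 µV.

3.34 µV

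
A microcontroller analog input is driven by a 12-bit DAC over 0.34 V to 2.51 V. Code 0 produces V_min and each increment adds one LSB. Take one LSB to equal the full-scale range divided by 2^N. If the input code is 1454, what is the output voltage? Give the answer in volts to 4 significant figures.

1.110 V

Full-scale range = 2.51 V − (0.34 V) = 2.17 V. LSB = 2.17 V / 2^12.
Output = V_min + (1454/4096) × range = 0.34 + 0.354980 × 2.17 V
      = 0.34 V + 0.770308 V = 1.11031 V.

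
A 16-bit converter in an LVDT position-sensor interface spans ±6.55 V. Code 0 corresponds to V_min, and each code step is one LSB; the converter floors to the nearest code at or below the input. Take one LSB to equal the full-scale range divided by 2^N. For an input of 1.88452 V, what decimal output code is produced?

42195

Range = 6.55 − (-6.55) = 13.1 V. LSB = 13.1 V / 2^16 ≈ 199.9 µV.
(V_in − V_min) × 2^16/range = (1.88452 − (-6.55)) × 65536/13.1 = 42195.779.
Floor → code = 42195.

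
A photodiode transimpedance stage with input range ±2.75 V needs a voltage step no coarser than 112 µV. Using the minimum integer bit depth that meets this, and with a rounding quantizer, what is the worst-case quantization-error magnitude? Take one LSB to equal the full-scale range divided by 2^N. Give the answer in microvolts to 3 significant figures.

Range = 2.75 − (-2.75) = 5.5 V.
Need 2^N ≥ 5.5 V / 112 µV = 49110 → N_min = 16.
LSB = 5.5 V ÷ 2^16 = 5.5/65536 V = 83.923 µV.
|e|_max = LSB/2 = 42.0 µV.

42.0 µV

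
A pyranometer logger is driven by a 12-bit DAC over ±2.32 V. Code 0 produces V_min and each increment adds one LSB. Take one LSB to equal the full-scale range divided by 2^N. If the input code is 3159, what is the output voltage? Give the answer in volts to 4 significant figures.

The full-scale span is 2.32 − (-2.32) = 4.64 V. LSB = 4.64 V / 2^12.
Output = V_min + (3159/4096) × range = -2.32 + 0.771240 × 4.64 V
      = -2.32 + 3.57855 = 1.25855 V.

1.259 V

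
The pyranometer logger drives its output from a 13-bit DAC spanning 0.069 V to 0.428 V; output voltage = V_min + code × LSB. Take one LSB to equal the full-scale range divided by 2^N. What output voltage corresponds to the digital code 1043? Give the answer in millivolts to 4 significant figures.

114.7 mV

Range = 0.428 − (0.069) = 0.359 V. LSB = 0.359 V / 2^13.
V_out = 0.069 + 1043 × (0.359/8192) V
      = 0.069 + 0.0457076 = 0.114708 V.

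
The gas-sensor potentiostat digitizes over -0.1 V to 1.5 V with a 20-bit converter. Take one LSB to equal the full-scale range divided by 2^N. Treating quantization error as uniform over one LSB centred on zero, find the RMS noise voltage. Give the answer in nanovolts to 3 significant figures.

Full-scale range = 1.5 V − (-0.1 V) = 1.6 V.
LSB = 1.6 V / 2^20 = 1.5259 µV.
σ_q = LSB/√12 = 1.5259 µV/3.4641 = 440 nV.

440 nV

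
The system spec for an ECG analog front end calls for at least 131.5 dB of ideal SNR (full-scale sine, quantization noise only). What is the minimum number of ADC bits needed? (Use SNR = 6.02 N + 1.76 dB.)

N ≥ (131.5 − 1.76)/6.02 = 21.551 → N_min = 22.

22 bits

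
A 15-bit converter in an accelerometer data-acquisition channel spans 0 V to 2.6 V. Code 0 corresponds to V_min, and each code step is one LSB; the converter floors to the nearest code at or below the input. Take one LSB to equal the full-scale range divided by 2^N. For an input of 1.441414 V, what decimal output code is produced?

18166

Span = 2.6 V. LSB = 2.6 V / 2^15 ≈ 79.35 µV.
V_in − V_min = 1.441414 − (0) = 1.441414 V.
Divide by LSB: 1.441414 × 32768/2.6 = 18166.2515.
Truncating gives code 18166.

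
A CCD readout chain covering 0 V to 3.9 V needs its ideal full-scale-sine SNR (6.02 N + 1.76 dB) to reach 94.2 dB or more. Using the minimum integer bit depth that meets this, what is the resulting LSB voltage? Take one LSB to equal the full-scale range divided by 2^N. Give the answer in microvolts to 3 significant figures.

Full-scale range = 3.9 V.
Solving 6.02 N ≥ 94.2 − 1.76: N ≥ 15.355. Round up → N = 16.
One LSB is 3.9 V / 65536 = 59.5 µV.

59.5 µV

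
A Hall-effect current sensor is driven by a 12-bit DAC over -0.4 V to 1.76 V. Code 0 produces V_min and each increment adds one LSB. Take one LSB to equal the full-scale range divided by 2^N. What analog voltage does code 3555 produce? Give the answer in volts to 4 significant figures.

1.475 V

Full-scale range = 1.76 V − (-0.4 V) = 2.16 V. LSB = 2.16 V / 2^12.
Output = V_min + (3555/4096) × range = -0.4 + 0.867920 × 2.16 V
      = -0.4 + 1.87471 = 1.47471 V.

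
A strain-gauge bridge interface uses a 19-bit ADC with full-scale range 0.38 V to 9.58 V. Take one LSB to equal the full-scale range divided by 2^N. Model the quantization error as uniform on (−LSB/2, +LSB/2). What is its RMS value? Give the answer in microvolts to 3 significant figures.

The full-scale span is 9.58 − (0.38) = 9.2 V.
One LSB is 9.2 V / 524288 = 17.548 µV.
σ_q = LSB/√12 = 17.548 µV/3.4641 = 5.07 µV.

5.07 µV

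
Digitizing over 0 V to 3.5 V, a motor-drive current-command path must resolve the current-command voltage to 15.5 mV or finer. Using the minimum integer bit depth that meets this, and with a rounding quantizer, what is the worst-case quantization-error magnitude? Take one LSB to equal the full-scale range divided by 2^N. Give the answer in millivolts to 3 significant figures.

Full-scale range = 3.5 V.
3.5 V / 15.5 mV = 225.8. Since 2^7 = 128 and 2^8 = 256, N = 8.
LSB = 3.5 V ÷ 2^8 = 3.5/256 V = 13.672 mV.
Half an LSB is 6.84 mV.

6.84 mV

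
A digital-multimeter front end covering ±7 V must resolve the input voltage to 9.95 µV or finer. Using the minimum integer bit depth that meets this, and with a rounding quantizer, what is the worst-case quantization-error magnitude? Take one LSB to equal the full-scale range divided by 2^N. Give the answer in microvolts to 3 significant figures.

3.34 µV

The full-scale span is 7 − (-7) = 14 V.
14 V / 9.95 µV = 1.407e6. Since 2^20 = 1048576 and 2^21 = 2097152, N = 21.
LSB = 14 V / 2^21 = 6.6757 µV.
Half an LSB is 3.34 µV.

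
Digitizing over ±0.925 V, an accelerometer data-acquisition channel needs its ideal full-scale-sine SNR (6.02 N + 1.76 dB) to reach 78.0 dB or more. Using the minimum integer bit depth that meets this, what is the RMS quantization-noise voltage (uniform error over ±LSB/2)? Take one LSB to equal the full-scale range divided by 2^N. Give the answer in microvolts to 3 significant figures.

Range = 0.925 − (-0.925) = 1.85 V.
Solving 6.02 N ≥ 78.0 − 1.76: N ≥ 12.664. Round up → N = 13.
LSB = 1.85 V / 2^13 = 225.83 µV.
V_rms = LSB/√12 = 65.2 µV.

65.2 µV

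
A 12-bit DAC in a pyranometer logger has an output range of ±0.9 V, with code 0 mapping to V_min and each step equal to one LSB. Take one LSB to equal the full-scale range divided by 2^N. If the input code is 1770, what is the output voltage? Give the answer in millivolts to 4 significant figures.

Span: 0.9 V − (-0.9 V) = 1.8 V. LSB = 1.8 V / 2^12.
V_out = V_min + code × LSB = -0.9 V + 1770 × 1.8 V / 4096
      = -0.9 V + 0.777832 V = -0.122168 V.

-122.2 mV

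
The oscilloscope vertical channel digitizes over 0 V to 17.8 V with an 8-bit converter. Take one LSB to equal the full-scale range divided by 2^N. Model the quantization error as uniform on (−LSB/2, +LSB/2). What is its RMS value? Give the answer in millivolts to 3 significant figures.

V_FS = 17.8 V.
One LSB is 17.8 V / 256 = 69.531 mV.
RMS of a uniform error over width LSB is LSB/√12 = 20.1 mV.

20.1 mV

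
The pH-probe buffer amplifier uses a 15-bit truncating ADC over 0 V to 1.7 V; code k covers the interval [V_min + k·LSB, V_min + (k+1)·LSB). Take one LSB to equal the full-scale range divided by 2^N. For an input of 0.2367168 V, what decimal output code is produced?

Full-scale range = 1.7 V. LSB = 1.7 V / 2^15 ≈ 51.88 µV.
V_in − V_min = 0.2367168 − (0) = 0.2367168 V.
Divide by LSB: 0.2367168 × 32768/1.7 = 4562.7859.
Truncating gives code 4562.

4562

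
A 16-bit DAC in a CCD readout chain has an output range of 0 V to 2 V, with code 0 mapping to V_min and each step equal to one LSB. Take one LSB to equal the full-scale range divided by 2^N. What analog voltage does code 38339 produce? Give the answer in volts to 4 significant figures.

1.170 V

V_FS = 2 V. LSB = 2 V / 2^16.
V_out = 0 + 38339 × (2/65536) V
      = 0 V + 1.17001 V = 1.17001 V.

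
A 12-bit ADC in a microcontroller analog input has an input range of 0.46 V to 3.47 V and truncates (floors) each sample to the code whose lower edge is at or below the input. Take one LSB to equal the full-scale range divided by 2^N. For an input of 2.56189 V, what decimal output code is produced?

2860

The full-scale span is 3.47 − (0.46) = 3.01 V. LSB = 3.01 V / 2^12 ≈ 0.7349 mV.
(V_in − V_min) × 2^12/range = (2.56189 − (0.46)) × 4096/3.01 = 2860.246.
Floor → code = 2860.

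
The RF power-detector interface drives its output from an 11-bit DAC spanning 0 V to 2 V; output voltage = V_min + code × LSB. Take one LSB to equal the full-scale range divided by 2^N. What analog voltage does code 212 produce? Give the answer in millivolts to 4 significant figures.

Full-scale range = 2 V. LSB = 2 V / 2^11.
V_out = V_min + code × LSB = 0 V + 212 × 2 V / 2048
      = 0 V + 0.207031 V = 0.207031 V.

207.0 mV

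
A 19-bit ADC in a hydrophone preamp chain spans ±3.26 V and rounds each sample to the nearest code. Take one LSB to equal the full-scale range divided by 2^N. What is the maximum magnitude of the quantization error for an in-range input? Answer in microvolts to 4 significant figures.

Span: 3.26 V − (-3.26 V) = 6.52 V.
LSB = 6.52 V ÷ 2^19 = 6.52/524288 V = 12.4359 µV.
A rounding quantizer has |error| ≤ LSB/2 = 6.218 µV.

6.218 µV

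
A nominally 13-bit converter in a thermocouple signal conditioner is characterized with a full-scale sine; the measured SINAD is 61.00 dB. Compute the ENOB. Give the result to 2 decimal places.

9.84 bits

Inverting SNR = 6.02 N + 1.76: N_eff = (61.00 − 1.76)/6.02 = 9.8405.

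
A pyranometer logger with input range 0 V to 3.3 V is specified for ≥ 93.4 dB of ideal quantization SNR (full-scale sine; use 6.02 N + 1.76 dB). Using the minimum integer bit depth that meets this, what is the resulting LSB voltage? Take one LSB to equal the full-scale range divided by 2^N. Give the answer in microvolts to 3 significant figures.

50.4 µV

Span = 3.3 V.
6.02 N + 1.76 ≥ 93.4 gives N ≥ 15.223, so the minimum integer is 16.
LSB = 3.3 V / 2^16 = 50.4 µV.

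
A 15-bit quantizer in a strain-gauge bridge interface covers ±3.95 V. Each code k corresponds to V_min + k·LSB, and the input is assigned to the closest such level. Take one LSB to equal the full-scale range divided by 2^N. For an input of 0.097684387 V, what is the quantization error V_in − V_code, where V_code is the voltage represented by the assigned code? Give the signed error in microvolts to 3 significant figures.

+43.4 µV

Range = 3.95 − (-3.95) = 7.9 V. LSB = 7.9 V / 2^15 ≈ 241.1 µV.
(0.097684387 − (-3.95)) / LSB = 4.047684387 × 32768/7.9 = 16789.1800. Nearest integer: k = 16789.
V_code = -3.95 + (16789/32768) × 7.9 = 0.097640991211 V.
V_in − V_code = 0.097684387 − (0.097640991211) = +43.4 µV.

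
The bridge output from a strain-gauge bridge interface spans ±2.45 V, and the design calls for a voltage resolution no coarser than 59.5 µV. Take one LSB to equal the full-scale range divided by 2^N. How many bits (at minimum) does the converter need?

17 bits

Range = 2.45 − (-2.45) = 4.9 V.
4.9 V / 59.5 µV = 82350. Since 2^16 = 65536 and 2^17 = 131072, N = 17.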